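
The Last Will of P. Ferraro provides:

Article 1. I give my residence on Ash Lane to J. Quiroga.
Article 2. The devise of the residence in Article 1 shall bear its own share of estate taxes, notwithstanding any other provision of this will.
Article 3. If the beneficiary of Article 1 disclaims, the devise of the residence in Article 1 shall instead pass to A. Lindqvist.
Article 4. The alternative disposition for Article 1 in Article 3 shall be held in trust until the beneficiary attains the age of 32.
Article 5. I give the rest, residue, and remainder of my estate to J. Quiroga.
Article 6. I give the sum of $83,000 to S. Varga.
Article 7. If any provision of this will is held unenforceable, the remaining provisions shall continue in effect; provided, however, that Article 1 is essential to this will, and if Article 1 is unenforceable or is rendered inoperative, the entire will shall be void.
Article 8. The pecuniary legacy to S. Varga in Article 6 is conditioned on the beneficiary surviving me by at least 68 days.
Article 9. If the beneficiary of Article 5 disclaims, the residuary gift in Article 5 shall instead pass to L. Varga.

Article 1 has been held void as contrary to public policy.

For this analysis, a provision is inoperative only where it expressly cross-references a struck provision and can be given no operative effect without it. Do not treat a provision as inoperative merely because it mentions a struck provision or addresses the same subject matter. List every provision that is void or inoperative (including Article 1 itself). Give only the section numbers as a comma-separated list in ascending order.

Article 1 is struck. Article 2 operates only by reference to Article 1, so it falls with Article 1. The only function of Article 3 is the alternative disposition for Article 1, so it cannot stand once Article 1 is removed. Article 4 has no operative effect of its own apart from Article 3 and is therefore inoperative. Article 7 makes Article 1 an essential term, and Article 1 is the provision held invalid; under Article 7, the entire will is therefore void. No provision of the will survives.

1, 2, 3, 4, 5, 6, 7, 8, 9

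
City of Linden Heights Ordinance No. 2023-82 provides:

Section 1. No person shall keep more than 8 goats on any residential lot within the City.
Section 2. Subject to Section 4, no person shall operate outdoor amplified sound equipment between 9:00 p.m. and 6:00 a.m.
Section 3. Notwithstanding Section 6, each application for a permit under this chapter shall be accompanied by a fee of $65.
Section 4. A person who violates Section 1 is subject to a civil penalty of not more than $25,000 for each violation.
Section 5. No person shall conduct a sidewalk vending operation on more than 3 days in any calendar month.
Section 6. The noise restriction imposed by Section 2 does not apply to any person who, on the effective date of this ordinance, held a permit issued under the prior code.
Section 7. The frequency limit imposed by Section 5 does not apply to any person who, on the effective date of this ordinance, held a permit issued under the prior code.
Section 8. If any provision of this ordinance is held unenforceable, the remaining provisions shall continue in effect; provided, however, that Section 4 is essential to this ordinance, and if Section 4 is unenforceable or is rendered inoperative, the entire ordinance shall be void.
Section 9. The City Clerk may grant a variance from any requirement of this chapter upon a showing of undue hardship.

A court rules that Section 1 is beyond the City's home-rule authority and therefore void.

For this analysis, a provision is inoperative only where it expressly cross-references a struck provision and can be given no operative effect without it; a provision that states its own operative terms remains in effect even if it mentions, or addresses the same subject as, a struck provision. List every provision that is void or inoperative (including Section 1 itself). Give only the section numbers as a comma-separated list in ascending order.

1, 2, 3, 4, 5, 6, 7, 8, 9

Section 1 is struck. Section 4 merely fixes the civil penalty for violating Section 1; with Section 1 gone it has nothing to operate on and falls away. Section 8 makes Section 4 an essential term, and Section 4 has been rendered inoperative by the cascade; under Section 8, the entire ordinance is therefore void. No provision of the ordinance survives.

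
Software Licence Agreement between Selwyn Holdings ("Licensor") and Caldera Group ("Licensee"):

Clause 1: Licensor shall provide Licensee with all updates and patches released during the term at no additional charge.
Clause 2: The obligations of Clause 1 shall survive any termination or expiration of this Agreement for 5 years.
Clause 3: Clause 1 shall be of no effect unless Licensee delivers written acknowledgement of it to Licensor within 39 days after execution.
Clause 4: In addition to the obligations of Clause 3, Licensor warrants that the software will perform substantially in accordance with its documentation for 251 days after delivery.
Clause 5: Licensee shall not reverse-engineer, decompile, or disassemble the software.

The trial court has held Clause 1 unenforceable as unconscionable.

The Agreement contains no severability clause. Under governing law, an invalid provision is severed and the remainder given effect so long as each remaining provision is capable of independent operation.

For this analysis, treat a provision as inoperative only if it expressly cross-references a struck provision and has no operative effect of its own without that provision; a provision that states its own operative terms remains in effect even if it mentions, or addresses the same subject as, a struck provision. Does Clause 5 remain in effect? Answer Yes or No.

Yes

Clause 1 is struck. The only function of Clause 2 is the survival period for Clause 1, so it cannot stand once Clause 1 is removed. The only function of Clause 3 is the acknowledgement condition for Clause 1, so it cannot stand once Clause 1 is removed. Clause 4 mentions Clause 3 but its own obligation stands independently of Clause 3, so Clause 4 is not affected. Under the stated default rule, only provisions that cannot operate independently fall away; the rest are enforced. That leaves Clause 4 and Clause 5 in effect. Clause 5 is among the surviving provisions, so the answer is yes.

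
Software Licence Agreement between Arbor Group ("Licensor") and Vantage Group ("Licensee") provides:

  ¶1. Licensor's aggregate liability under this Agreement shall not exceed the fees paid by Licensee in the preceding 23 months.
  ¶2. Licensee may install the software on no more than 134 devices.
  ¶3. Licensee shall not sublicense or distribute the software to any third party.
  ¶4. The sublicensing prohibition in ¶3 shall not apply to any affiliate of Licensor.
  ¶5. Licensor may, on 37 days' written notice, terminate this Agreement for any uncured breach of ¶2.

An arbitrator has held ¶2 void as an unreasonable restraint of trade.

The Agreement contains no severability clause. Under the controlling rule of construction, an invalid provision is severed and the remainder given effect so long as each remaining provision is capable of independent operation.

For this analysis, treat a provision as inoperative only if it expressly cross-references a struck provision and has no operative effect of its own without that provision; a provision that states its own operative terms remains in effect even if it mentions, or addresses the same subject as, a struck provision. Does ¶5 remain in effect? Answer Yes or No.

¶2 is struck. ¶5 operates only by reference to ¶2, so it falls with ¶2. Under the stated default rule, only provisions that cannot operate independently fall away; the rest are enforced. ¶1, ¶3, and ¶4 remain in effect. ¶5 is among the inoperative provisions, so the answer is no.

No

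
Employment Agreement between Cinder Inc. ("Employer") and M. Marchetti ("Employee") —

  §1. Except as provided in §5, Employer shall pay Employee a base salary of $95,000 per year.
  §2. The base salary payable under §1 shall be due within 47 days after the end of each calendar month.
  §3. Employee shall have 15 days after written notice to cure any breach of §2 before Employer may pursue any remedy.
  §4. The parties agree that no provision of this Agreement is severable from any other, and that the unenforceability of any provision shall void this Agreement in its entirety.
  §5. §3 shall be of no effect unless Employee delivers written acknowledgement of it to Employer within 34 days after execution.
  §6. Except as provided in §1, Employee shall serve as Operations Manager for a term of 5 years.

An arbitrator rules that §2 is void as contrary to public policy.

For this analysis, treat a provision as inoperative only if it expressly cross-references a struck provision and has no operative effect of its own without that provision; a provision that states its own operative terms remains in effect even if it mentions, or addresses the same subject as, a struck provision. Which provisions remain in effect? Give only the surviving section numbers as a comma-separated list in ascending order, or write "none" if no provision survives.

none

§2 is struck. §3 operates only by reference to §2, so it falls with §2. The only function of §5 is the acknowledgement condition for §3, so it cannot stand once §3 is removed. §4 provides that the Agreement is not severable, so the invalidity of any one provision voids the entire Agreement. No provision of the Agreement survives.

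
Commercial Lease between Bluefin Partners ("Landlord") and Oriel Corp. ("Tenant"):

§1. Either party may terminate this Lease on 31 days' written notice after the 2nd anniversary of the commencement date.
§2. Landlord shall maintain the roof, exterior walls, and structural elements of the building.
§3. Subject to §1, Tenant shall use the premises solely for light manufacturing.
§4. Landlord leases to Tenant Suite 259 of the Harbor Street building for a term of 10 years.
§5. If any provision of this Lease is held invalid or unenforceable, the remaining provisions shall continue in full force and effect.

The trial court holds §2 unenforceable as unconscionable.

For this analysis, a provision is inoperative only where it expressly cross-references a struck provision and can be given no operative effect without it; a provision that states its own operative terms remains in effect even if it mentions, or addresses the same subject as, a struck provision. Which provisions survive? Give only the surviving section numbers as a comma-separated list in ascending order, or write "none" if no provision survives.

1, 3, 4, 5

§2 is struck. Nothing else in the Lease is defined by reference to §2. §5 is a severability clause and preserves every provision that can still be given independent effect. §1, §3, §4, and §5 remain in effect.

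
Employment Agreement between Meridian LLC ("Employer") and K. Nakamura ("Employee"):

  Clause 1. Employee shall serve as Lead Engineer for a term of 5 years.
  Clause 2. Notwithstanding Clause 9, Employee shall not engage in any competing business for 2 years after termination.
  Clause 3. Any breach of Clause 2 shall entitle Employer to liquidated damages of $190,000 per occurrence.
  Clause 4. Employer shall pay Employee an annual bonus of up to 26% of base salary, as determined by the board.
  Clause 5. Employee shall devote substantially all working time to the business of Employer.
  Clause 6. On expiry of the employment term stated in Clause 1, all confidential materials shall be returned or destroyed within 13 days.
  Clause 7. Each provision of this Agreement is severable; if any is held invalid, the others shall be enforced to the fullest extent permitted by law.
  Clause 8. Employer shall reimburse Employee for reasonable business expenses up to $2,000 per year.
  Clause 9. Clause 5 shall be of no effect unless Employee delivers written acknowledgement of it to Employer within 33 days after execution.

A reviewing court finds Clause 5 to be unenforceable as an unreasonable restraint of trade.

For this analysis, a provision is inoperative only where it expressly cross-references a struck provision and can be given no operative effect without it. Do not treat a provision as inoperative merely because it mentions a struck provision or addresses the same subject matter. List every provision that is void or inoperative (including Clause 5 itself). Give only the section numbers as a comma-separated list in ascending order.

Clause 5 is struck. Clause 9 operates only by reference to Clause 5, so it falls with Clause 5. Although Clause 2 refers to Clause 9, its operative terms do not depend on Clause 9, so it remains in effect. Clause 7 is a severability clause and preserves every provision that can still be given independent effect. The provisions still in force are Clause 1, Clause 2, Clause 3, Clause 4, Clause 6, Clause 7, and Clause 8.

5, 9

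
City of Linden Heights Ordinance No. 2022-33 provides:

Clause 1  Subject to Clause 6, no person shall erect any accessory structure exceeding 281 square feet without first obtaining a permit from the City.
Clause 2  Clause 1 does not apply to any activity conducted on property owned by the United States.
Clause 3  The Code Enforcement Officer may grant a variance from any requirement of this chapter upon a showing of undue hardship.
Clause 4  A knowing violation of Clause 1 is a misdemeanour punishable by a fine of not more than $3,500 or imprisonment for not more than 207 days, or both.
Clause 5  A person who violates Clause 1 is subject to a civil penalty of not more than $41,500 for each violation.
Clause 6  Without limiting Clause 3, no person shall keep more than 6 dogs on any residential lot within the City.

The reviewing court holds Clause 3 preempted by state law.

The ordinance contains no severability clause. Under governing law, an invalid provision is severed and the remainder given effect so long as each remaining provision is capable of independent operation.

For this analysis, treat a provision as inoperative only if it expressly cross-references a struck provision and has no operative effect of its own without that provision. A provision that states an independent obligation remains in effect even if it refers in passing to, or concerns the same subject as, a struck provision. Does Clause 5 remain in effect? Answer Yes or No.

Clause 3 is struck. Clause 6 mentions Clause 3 but its own obligation stands independently of Clause 3, so Clause 6 is not affected. Nothing else in the ordinance is defined by reference to Clause 3. Under the stated default rule, only provisions that cannot operate independently fall away; the rest are enforced. That leaves Clause 1, Clause 2, Clause 4, Clause 5, and Clause 6 in effect. Clause 5 is among the surviving provisions, so the answer is yes.

Yes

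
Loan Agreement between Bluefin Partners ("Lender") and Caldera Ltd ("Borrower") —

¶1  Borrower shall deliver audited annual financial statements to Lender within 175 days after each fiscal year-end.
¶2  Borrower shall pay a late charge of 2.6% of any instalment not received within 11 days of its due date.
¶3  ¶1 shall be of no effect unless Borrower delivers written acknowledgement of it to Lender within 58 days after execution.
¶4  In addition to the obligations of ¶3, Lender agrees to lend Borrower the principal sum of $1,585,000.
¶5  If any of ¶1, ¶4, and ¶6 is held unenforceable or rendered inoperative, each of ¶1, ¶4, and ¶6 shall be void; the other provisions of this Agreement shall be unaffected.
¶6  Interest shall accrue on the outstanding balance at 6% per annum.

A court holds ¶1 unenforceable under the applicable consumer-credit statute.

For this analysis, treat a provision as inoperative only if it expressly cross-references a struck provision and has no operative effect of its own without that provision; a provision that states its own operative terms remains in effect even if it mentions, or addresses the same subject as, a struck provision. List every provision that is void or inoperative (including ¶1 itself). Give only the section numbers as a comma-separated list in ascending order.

1, 3, 4, 6

¶1 is struck. ¶3 merely fixes the acknowledgement condition for ¶1; with ¶1 gone it has nothing to operate on and falls away. ¶5 declares ¶1, ¶4, and ¶6 mutually dependent; since one of them has fallen, all of them are of no effect. That brings down ¶4 and ¶6 as well. The remainder continues in force under ¶5. That leaves ¶2 and ¶5 in effect.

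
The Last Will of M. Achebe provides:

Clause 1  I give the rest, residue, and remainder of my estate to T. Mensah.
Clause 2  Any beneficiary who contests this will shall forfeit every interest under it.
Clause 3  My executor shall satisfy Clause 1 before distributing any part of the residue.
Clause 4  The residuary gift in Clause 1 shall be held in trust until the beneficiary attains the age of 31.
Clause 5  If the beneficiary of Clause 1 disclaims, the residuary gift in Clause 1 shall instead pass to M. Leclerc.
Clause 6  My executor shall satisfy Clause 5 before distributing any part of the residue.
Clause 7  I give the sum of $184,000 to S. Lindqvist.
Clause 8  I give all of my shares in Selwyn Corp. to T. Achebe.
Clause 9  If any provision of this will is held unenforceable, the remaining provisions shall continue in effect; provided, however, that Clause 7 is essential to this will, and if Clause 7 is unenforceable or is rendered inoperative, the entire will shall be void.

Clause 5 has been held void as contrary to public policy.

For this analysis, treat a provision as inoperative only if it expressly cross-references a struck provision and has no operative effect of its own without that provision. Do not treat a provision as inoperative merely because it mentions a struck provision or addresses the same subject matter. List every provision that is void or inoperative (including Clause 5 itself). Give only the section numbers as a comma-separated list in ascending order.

Clause 5 is struck. Clause 6 merely fixes the priority direction for Clause 5; with Clause 5 gone it has nothing to operate on and falls away. Clause 9 makes Clause 7 an essential term, but Clause 7 is unaffected, so the severability proviso in Clause 9 preserves the remaining provisions. The provisions still in force are Clause 1, Clause 2, Clause 3, Clause 4, Clause 7, Clause 8, and Clause 9.

5, 6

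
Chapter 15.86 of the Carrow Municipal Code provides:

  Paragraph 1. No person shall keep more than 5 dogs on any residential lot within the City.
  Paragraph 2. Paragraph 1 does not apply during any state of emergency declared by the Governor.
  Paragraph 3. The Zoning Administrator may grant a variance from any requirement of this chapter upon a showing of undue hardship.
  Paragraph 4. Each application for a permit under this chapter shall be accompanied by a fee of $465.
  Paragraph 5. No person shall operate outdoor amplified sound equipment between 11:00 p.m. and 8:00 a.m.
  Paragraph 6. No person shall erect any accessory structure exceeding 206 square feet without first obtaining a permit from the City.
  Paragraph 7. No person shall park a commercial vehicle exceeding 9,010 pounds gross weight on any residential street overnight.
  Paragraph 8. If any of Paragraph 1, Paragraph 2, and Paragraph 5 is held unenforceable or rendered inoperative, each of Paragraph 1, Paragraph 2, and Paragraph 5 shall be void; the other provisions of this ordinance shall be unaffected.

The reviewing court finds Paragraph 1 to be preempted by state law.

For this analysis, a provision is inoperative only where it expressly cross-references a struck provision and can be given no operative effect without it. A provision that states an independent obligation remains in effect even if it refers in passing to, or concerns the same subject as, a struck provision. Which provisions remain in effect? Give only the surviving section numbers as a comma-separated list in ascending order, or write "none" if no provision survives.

3, 4, 6, 7, 8

Paragraph 1 is struck. The only function of Paragraph 2 is the emergency suspension of Paragraph 1, so it cannot stand once Paragraph 1 is removed. Paragraph 8 declares Paragraph 1, Paragraph 2, and Paragraph 5 mutually dependent; since one of them has fallen, all of them are of no effect. That brings down Paragraph 5 as well. The remainder continues in force under Paragraph 8. The provisions still in force are Paragraph 3, Paragraph 4, Paragraph 6, Paragraph 7, and Paragraph 8.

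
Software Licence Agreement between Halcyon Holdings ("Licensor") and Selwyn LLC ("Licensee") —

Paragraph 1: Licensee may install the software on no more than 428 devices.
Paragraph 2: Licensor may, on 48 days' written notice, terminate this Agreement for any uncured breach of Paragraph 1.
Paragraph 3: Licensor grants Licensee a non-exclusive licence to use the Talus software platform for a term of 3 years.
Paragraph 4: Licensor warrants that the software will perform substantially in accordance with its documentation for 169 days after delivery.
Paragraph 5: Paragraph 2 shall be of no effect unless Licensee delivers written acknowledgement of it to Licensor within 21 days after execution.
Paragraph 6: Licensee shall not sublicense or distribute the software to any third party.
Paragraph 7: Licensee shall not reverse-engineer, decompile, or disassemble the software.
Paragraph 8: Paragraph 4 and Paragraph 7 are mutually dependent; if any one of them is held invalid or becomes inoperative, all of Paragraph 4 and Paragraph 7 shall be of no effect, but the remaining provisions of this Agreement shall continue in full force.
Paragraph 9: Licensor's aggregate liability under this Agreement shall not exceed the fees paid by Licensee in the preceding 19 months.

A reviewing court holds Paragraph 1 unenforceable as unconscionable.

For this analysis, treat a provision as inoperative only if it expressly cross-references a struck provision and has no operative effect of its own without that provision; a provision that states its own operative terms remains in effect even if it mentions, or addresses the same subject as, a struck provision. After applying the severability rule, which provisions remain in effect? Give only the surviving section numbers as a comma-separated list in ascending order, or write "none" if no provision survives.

3, 4, 6, 7, 8, 9

Paragraph 1 is struck. The only function of Paragraph 2 is the termination right for breach of Paragraph 1, so it cannot stand once Paragraph 1 is removed. Paragraph 5 merely fixes the acknowledgement condition for Paragraph 2; with Paragraph 2 gone it has nothing to operate on and falls away. Paragraph 8 ties Paragraph 4 and Paragraph 7 together, but none of those is affected here; the remaining provisions continue in force under Paragraph 8. That leaves Paragraph 3, Paragraph 4, Paragraph 6, Paragraph 7, Paragraph 8, and Paragraph 9 in effect.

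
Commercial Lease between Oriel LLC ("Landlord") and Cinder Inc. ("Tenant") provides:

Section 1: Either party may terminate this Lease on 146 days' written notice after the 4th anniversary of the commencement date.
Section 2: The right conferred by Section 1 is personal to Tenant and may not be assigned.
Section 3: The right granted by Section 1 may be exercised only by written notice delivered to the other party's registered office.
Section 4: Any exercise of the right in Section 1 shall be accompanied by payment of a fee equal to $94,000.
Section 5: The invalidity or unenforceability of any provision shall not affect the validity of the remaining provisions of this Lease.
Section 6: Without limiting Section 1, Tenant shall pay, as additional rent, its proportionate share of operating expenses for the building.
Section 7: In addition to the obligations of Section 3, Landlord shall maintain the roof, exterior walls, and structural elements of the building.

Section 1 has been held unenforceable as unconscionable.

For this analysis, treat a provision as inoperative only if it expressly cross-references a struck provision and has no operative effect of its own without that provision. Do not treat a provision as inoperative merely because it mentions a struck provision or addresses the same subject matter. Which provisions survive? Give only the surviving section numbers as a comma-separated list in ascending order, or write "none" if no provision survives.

Section 1 is struck. Section 2 operates only by reference to Section 1, so it falls with Section 1. Section 3 operates only by reference to Section 1, so it falls with Section 1. The only function of Section 4 is the exercise fee for Section 1, so it cannot stand once Section 1 is removed. Section 7 mentions Section 3 but its own obligation stands independently of Section 3, so Section 7 is not affected. Although Section 6 refers to Section 1, its operative terms do not depend on Section 1, so it remains in effect. Section 5 is a severability clause and preserves every provision that can still be given independent effect. That leaves Section 5, Section 6, and Section 7 in effect.

5, 6, 7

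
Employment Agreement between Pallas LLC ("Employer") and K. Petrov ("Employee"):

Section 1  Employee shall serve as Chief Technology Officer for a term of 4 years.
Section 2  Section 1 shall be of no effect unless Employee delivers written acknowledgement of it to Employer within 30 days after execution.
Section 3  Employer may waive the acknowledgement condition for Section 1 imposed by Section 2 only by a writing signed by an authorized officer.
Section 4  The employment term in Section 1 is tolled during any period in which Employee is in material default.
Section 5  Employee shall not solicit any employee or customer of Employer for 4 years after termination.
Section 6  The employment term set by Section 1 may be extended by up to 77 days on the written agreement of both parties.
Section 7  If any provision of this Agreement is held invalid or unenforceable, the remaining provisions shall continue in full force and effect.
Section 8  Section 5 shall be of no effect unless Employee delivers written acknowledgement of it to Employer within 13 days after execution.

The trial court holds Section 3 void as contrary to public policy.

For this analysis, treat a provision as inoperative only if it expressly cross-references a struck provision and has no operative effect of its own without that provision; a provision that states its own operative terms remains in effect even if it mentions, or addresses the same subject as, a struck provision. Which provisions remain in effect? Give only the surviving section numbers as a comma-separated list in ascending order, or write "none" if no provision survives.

Section 3 is struck. No other provision's operative terms depend on Section 3. Section 7 is a severability clause and preserves every provision that can still be given independent effect. Section 1, Section 2, Section 4, Section 5, Section 6, Section 7, and Section 8 remain in effect.

1, 2, 4, 5, 6, 7, 8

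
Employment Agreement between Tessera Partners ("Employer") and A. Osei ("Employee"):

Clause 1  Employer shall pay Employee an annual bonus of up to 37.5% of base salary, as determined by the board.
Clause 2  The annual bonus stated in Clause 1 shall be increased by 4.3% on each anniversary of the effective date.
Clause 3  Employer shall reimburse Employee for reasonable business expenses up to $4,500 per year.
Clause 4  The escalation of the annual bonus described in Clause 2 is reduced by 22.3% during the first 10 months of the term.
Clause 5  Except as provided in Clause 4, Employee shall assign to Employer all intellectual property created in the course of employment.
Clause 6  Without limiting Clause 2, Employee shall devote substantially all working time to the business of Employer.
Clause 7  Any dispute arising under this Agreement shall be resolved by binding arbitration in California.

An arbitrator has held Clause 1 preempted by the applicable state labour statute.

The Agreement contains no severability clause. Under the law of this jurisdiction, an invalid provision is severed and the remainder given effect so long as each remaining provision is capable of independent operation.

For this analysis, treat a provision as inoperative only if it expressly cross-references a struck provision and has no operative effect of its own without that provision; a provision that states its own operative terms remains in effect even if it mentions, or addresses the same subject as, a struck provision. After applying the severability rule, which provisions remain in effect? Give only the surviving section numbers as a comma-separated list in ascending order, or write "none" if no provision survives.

3, 5, 6, 7

Clause 1 is struck. The whole of Clause 2 is the escalation of the annual bonus, defined by reference to Clause 1, so Clause 2 cannot stand once Clause 1 is removed. Clause 4 does nothing except set the introductory reduction to the escalation of the annual bonus by reference to Clause 2; with Clause 2 gone it has no independent effect and is inoperative. Clause 6 mentions Clause 2 but its own obligation stands independently of Clause 2, so Clause 6 is not affected. Although Clause 5 refers to Clause 4, its operative terms do not depend on Clause 4, so it remains in effect. With no severability clause, the stated default rule severs what cannot stand and enforces each remaining provision that can operate on its own. Clause 3, Clause 5, Clause 6, and Clause 7 remain in effect.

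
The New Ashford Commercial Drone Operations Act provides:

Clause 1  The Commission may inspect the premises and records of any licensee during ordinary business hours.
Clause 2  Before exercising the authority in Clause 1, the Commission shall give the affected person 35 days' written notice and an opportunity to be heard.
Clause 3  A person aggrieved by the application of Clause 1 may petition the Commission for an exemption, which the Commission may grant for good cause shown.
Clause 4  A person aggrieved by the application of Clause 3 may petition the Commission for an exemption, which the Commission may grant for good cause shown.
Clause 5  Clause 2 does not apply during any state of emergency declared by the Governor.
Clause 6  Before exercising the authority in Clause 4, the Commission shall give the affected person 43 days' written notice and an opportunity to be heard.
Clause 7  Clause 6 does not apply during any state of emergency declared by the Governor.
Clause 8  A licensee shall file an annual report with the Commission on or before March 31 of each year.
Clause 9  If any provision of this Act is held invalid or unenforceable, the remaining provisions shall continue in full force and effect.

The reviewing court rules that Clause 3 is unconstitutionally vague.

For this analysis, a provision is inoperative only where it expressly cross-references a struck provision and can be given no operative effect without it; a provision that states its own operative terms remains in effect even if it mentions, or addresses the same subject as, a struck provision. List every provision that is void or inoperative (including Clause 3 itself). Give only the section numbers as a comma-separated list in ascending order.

Clause 3 is struck. Clause 4 operates only by reference to Clause 3, so it falls with Clause 3. Clause 6 merely fixes the notice-and-hearing requirement for Clause 4; with Clause 4 gone it has nothing to operate on and falls away. Clause 7 merely fixes the emergency suspension of Clause 6; with Clause 6 gone it has nothing to operate on and falls away. Under the severability clause in Clause 9, the remaining provisions continue in force. Clause 1, Clause 2, Clause 5, Clause 8, and Clause 9 remain in effect.

3, 4, 6, 7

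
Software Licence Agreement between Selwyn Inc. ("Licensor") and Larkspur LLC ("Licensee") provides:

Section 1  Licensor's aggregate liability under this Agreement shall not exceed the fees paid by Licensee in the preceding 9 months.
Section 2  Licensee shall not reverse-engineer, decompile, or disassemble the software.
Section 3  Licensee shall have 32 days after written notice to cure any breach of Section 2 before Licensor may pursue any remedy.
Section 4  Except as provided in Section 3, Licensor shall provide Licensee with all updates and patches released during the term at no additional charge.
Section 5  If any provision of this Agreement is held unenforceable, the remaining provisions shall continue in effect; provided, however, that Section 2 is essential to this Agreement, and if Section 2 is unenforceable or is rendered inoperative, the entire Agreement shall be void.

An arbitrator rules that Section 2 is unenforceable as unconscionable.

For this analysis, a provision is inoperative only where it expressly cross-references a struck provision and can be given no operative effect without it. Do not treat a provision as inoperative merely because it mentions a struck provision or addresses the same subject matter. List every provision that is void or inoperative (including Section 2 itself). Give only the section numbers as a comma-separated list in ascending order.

Section 2 is struck. Section 3 operates only by reference to Section 2, so it falls with Section 2. Section 5 makes Section 2 an essential term, and Section 2 is the provision held invalid; under Section 5, the entire Agreement is therefore void. No provision of the Agreement survives.

1, 2, 3, 4, 5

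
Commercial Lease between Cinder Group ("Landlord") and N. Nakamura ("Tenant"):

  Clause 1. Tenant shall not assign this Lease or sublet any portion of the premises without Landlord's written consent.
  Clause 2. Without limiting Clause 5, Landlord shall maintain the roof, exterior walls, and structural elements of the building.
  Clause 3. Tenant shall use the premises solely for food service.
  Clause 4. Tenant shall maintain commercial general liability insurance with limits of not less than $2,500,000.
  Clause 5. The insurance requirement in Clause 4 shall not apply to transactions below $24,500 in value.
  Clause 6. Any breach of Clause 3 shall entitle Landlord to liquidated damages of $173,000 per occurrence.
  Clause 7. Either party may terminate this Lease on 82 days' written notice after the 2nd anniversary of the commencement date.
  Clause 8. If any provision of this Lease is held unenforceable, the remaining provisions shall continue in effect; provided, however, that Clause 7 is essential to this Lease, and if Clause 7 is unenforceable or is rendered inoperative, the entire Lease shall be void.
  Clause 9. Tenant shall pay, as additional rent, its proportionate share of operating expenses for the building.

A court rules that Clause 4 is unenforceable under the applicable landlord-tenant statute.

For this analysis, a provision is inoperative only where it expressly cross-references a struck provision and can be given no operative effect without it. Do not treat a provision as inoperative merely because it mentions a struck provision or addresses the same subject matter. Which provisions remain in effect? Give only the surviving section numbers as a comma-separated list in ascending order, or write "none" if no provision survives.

Clause 4 is struck. Clause 5 has no operative effect of its own apart from Clause 4 and is therefore inoperative. Clause 2 mentions Clause 5 but its own obligation stands independently of Clause 5, so Clause 2 is not affected. Clause 8 makes Clause 7 an essential term, but Clause 7 is unaffected, so the severability proviso in Clause 8 preserves the remaining provisions. That leaves Clause 1, Clause 2, Clause 3, Clause 6, Clause 7, Clause 8, and Clause 9 in effect.

1, 2, 3, 6, 7, 8, 9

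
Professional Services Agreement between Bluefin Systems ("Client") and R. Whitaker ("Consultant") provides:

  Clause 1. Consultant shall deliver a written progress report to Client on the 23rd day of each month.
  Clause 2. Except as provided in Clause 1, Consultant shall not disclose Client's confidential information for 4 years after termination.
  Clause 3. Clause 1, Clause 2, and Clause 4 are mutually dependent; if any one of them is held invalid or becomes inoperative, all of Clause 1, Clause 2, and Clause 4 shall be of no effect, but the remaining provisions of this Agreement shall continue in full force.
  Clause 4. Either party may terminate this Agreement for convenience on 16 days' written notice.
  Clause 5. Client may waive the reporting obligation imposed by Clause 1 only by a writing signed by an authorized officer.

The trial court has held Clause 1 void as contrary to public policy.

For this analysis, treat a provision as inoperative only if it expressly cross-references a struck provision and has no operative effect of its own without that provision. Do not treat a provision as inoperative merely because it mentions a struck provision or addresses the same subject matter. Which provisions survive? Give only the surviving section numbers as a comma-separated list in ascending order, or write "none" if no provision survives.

Clause 1 is struck. The only function of Clause 5 is the waiver condition for Clause 1, so it cannot stand once Clause 1 is removed. Clause 3 declares Clause 1, Clause 2, and Clause 4 mutually dependent; since one of them has fallen, all of them are of no effect. That brings down Clause 2 and Clause 4 as well. The remainder continues in force under Clause 3. Only Clause 3 remains in effect.

3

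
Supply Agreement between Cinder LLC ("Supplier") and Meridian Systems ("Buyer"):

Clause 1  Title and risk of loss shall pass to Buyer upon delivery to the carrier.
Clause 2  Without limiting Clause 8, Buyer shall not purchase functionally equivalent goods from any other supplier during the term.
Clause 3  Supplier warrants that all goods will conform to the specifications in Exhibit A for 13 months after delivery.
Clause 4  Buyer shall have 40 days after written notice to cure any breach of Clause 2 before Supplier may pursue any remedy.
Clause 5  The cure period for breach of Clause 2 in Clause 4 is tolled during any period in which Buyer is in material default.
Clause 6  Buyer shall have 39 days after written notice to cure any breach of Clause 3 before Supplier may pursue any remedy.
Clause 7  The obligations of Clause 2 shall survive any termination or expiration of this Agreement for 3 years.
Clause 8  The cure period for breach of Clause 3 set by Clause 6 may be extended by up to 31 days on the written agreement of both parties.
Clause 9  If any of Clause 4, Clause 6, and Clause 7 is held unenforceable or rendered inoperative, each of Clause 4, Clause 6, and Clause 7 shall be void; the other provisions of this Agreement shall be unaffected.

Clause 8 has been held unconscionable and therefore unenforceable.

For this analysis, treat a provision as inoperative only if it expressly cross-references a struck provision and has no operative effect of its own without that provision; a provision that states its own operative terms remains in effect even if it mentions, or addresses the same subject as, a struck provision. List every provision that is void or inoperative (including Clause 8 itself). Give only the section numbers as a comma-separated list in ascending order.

8

Clause 8 is struck. Clause 2 mentions Clause 8 but its own obligation stands independently of Clause 8, so Clause 2 is not affected. No other provision's operative terms depend on Clause 8. Clause 9 ties Clause 4, Clause 6, and Clause 7 together, but none of those is affected here; the remaining provisions continue in force under Clause 9. That leaves Clause 1, Clause 2, Clause 3, Clause 4, Clause 5, Clause 6, Clause 7, and Clause 9 in effect.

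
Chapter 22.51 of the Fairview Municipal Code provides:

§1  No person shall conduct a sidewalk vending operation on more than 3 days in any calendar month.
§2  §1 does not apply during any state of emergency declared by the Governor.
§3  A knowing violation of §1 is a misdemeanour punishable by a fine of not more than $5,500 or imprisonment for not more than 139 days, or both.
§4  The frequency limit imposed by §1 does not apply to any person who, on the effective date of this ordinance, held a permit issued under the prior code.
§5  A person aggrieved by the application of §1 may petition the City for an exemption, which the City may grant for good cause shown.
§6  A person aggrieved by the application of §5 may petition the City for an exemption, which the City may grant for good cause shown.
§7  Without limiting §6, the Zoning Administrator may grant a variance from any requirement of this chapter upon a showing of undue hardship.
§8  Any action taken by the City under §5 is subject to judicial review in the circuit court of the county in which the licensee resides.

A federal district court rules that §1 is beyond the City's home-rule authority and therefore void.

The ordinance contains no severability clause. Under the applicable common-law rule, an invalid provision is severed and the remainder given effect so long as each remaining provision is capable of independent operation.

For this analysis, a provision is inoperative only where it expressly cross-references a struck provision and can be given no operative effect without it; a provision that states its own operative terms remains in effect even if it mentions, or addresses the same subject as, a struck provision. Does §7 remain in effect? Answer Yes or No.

§1 is struck. §2 has no operative effect of its own apart from §1 and is therefore inoperative. §3 has no operative effect of its own apart from §1 and is therefore inoperative. §4 has no operative effect of its own apart from §1 and is therefore inoperative. §5 merely fixes the exemption procedure for §1; with §1 gone it has nothing to operate on and falls away. §6 operates only by reference to §5, so it falls with §5. §8 merely fixes the judicial-review right for §5; with §5 gone it has nothing to operate on and falls away. Although §7 refers to §6, its operative terms do not depend on §6, so it remains in effect. With no severability clause, the stated default rule severs what cannot stand and enforces each remaining provision that can operate on its own. Only §7 remains in effect. §7 is among the surviving provisions, so the answer is yes.

Yes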